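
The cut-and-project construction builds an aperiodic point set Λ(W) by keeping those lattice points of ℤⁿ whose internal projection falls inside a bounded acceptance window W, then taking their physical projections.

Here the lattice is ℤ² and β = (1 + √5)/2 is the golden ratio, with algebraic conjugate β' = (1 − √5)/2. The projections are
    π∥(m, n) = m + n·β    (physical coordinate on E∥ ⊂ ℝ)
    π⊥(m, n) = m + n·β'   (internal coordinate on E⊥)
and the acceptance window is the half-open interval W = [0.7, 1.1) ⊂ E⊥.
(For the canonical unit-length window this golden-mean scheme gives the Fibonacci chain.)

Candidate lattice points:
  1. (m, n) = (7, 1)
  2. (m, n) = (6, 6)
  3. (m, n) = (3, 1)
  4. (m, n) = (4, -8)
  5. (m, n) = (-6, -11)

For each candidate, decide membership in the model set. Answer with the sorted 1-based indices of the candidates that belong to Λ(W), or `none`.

5

β' = (1−√5)/2 ≈ -0.618034.
#1 (7,1): internal coord 7 + (1)·β' = +6.381966; +6.381966 ∉ [0.7, 1.1) → out
#2 (6,6): internal coord 6 + (6)·β' = +2.291796; +2.291796 ∉ [0.7, 1.1) → out
#3 (3,1): internal coord 3 + (1)·β' = +2.381966; +2.381966 ∉ [0.7, 1.1) → out
#4 (4,-8): internal coord 4 + (-8)·β' = +8.944272; +8.944272 ∉ [0.7, 1.1) → out
#5 (-6,-11): internal coord -6 + (-11)·β' = +0.798374; +0.798374 ∈ [0.7, 1.1) → IN Λ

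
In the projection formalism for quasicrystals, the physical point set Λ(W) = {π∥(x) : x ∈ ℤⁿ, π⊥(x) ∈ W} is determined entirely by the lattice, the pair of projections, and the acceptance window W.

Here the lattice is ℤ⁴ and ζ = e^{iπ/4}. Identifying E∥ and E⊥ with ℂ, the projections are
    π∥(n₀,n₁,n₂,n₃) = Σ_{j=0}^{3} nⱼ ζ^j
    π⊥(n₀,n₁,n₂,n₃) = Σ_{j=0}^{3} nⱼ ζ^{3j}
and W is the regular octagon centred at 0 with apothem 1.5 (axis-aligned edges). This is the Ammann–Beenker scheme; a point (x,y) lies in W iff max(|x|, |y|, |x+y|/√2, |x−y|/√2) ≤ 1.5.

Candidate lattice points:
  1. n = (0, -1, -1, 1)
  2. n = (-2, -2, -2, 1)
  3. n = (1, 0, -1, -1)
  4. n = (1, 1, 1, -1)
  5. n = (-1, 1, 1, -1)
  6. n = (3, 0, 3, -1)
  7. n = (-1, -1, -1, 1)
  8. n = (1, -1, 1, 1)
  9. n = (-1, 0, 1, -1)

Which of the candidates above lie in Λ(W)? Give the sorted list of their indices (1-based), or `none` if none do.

Internal map: ζ^{3j} for j=0..3 gives (1,0), (−√2/2,√2/2), (0,−1), (√2/2,√2/2).
#1 (0, -1, -1, 1): internal (1.414214, 1.000000); octagon support 1.707107 vs apothem 1.5 → ∉ W
#2 (-2, -2, -2, 1): internal (0.121320, 1.292893); octagon support 1.292893 vs apothem 1.5 → ∈ W
#3 (1, 0, -1, -1): internal (0.292893, 0.292893); octagon support 0.414214 vs apothem 1.5 → ∈ W
#4 (1, 1, 1, -1): internal (-0.414214, -1.000000); octagon support 1.000000 vs apothem 1.5 → ∈ W
#5 (-1, 1, 1, -1): internal (-2.414214, -1.000000); octagon support 2.414214 vs apothem 1.5 → ∉ W
#6 (3, 0, 3, -1): internal (2.292893, -3.707107); octagon support 4.242641 vs apothem 1.5 → ∉ W
#7 (-1, -1, -1, 1): internal (0.414214, 1.000000); octagon support 1.000000 vs apothem 1.5 → ∈ W
#8 (1, -1, 1, 1): internal (2.414214, -1.000000); octagon support 2.414214 vs apothem 1.5 → ∉ W
#9 (-1, 0, 1, -1): internal (-1.707107, -1.707107); octagon support 2.414214 vs apothem 1.5 → ∉ W

2, 3, 4, 7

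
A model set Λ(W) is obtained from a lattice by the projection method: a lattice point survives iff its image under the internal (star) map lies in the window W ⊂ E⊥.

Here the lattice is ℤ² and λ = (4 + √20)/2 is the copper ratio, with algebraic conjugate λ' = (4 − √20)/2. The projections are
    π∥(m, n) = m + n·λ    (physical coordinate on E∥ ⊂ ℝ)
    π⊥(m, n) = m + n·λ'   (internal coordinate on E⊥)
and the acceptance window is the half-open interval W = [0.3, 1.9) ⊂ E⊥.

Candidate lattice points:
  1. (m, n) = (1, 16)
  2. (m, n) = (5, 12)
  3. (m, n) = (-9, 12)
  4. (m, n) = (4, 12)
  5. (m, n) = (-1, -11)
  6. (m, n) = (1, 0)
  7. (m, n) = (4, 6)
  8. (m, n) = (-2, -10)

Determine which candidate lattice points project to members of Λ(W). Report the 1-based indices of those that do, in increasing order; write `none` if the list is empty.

4, 5, 6, 8

λ' = (4−√20)/2 ≈ -0.2361.
#1 (1,16): internal coord 1 + (16)·λ' = -2.7771; -2.7771 ∉ [0.3, 1.9) → out
#2 (5,12): internal coord 5 + (12)·λ' = +2.1672; +2.1672 ∉ [0.3, 1.9) → out
#3 (-9,12): internal coord -9 + (12)·λ' = -11.8328; -11.8328 ∉ [0.3, 1.9) → out
#4 (4,12): internal coord 4 + (12)·λ' = +1.1672; +1.1672 ∈ [0.3, 1.9) → IN Λ
#5 (-1,-11): internal coord -1 + (-11)·λ' = +1.5967; +1.5967 ∈ [0.3, 1.9) → IN Λ
#6 (1,0): internal coord 1 + (0)·λ' = +1.0000; +1.0000 ∈ [0.3, 1.9) → IN Λ
#7 (4,6): internal coord 4 + (6)·λ' = +2.5836; +2.5836 ∉ [0.3, 1.9) → out
#8 (-2,-10): internal coord -2 + (-10)·λ' = +0.3607; +0.3607 ∈ [0.3, 1.9) → IN Λ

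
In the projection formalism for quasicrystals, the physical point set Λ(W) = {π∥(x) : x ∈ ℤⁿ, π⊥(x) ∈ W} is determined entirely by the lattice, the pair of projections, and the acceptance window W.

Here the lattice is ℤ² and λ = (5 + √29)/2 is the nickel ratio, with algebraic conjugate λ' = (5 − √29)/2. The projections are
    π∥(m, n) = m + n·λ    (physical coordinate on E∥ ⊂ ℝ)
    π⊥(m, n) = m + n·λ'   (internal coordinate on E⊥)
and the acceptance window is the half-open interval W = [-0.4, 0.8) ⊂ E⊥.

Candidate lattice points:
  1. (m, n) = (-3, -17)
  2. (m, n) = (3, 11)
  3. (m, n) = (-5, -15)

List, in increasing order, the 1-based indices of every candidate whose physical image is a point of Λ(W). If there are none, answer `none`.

1

Compute λ' = (5−√29)/2 = -0.192582, so π⊥(m,n) = m -0.192582·n.
candidate 1: (m,n)=(-3,-17) → π∥ = -3-17·λ ≈ -91.273901, π⊥ = -3-17·λ' ≈ 0.273901 ∈ [-0.4, 0.8) ⇒ IN Λ
candidate 2: (m,n)=(3,11) → π∥ = 3+11·λ ≈ 60.118406, π⊥ = 3+11·λ' ≈ 0.881594 ∉ [-0.4, 0.8) ⇒ out
candidate 3: (m,n)=(-5,-15) → π∥ = -5-15·λ ≈ -82.888736, π⊥ = -5-15·λ' ≈ -2.111264 ∉ [-0.4, 0.8) ⇒ out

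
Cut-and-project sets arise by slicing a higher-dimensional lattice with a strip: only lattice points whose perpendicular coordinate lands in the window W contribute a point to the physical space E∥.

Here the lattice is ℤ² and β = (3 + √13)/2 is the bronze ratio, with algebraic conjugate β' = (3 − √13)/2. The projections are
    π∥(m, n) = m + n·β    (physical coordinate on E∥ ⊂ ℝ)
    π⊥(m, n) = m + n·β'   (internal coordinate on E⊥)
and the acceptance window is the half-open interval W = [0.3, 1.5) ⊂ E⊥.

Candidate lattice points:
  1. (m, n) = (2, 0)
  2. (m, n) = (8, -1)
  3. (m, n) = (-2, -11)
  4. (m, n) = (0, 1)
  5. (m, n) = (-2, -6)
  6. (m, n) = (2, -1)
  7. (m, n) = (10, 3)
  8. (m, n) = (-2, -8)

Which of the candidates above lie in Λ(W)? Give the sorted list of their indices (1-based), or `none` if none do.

3, 8

Compute β' = (3−√13)/2 = -0.3028, so π⊥(m,n) = m -0.3028·n.
#1 (2,0): internal coord 2 + (0)·β' = +2.0000; +2.0000 ∉ [0.3, 1.5) → out
#2 (8,-1): internal coord 8 + (-1)·β' = +8.3028; +8.3028 ∉ [0.3, 1.5) → out
#3 (-2,-11): internal coord -2 + (-11)·β' = +1.3305; +1.3305 ∈ [0.3, 1.5) → IN Λ
#4 (0,1): internal coord 0 + (1)·β' = -0.3028; -0.3028 ∉ [0.3, 1.5) → out
#5 (-2,-6): internal coord -2 + (-6)·β' = -0.1833; -0.1833 ∉ [0.3, 1.5) → out
#6 (2,-1): internal coord 2 + (-1)·β' = +2.3028; +2.3028 ∉ [0.3, 1.5) → out
#7 (10,3): internal coord 10 + (3)·β' = +9.0917; +9.0917 ∉ [0.3, 1.5) → out
#8 (-2,-8): internal coord -2 + (-8)·β' = +0.4222; +0.4222 ∈ [0.3, 1.5) → IN Λ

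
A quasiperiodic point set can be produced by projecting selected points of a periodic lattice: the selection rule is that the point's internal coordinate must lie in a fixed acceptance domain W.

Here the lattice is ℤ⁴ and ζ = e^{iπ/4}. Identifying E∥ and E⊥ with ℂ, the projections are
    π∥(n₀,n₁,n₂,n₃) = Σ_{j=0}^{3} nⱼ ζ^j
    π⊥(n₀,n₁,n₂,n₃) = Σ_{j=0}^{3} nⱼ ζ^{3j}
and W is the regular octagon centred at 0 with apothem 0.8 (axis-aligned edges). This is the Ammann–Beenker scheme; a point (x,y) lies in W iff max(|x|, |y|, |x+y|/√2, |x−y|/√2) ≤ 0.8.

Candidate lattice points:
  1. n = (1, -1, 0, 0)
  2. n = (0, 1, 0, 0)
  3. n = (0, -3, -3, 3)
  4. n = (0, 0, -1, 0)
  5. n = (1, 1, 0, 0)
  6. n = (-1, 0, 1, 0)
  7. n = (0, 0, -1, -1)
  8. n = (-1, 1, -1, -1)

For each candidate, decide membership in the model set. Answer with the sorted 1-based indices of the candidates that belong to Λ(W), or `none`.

With ζ = e^{iπ/4} the internal vectors are ζ^0,ζ^3,ζ^6,ζ^9.
#1 (1, -1, 0, 0): internal (1.70711, -0.70711); octagon support 1.70711 vs apothem 0.8 → ∉ W
#2 (0, 1, 0, 0): internal (-0.70711, 0.70711); octagon support 1.00000 vs apothem 0.8 → ∉ W
#3 (0, -3, -3, 3): internal (4.24264, 3.00000); octagon support 5.12132 vs apothem 0.8 → ∉ W
#4 (0, 0, -1, 0): internal (0.00000, 1.00000); octagon support 1.00000 vs apothem 0.8 → ∉ W
#5 (1, 1, 0, 0): internal (0.29289, 0.70711); octagon support 0.70711 vs apothem 0.8 → ∈ W
#6 (-1, 0, 1, 0): internal (-1.00000, -1.00000); octagon support 1.41421 vs apothem 0.8 → ∉ W
#7 (0, 0, -1, -1): internal (-0.70711, 0.29289); octagon support 0.70711 vs apothem 0.8 → ∈ W
#8 (-1, 1, -1, -1): internal (-2.41421, 1.00000); octagon support 2.41421 vs apothem 0.8 → ∉ W

5, 7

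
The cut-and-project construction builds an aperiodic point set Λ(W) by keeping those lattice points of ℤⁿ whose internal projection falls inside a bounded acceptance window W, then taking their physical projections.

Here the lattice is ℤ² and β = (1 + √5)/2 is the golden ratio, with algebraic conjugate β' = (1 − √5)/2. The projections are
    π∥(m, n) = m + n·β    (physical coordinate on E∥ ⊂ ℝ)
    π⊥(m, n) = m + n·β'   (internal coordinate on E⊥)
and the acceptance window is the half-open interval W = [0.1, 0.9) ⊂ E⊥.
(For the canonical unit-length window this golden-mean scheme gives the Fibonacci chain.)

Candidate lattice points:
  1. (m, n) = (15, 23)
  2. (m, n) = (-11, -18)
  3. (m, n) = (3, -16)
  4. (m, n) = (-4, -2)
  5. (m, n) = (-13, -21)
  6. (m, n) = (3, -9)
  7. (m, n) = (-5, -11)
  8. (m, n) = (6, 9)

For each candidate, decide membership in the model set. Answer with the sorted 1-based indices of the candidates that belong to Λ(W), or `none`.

Numerically β ≈ 1.6180 and β' = −1/β ≈ -0.6180.
#1 (15,23): internal coord 15 + (23)·β' = +0.7852; +0.7852 ∈ [0.1, 0.9) → IN Λ
#2 (-11,-18): internal coord -11 + (-18)·β' = +0.1246; +0.1246 ∈ [0.1, 0.9) → IN Λ
#3 (3,-16): internal coord 3 + (-16)·β' = +12.8885; +12.8885 ∉ [0.1, 0.9) → out
#4 (-4,-2): internal coord -4 + (-2)·β' = -2.7639; -2.7639 ∉ [0.1, 0.9) → out
#5 (-13,-21): internal coord -13 + (-21)·β' = -0.0213; -0.0213 ∉ [0.1, 0.9) → out
#6 (3,-9): internal coord 3 + (-9)·β' = +8.5623; +8.5623 ∉ [0.1, 0.9) → out
#7 (-5,-11): internal coord -5 + (-11)·β' = +1.7984; +1.7984 ∉ [0.1, 0.9) → out
#8 (6,9): internal coord 6 + (9)·β' = +0.4377; +0.4377 ∈ [0.1, 0.9) → IN Λ

1, 2, 8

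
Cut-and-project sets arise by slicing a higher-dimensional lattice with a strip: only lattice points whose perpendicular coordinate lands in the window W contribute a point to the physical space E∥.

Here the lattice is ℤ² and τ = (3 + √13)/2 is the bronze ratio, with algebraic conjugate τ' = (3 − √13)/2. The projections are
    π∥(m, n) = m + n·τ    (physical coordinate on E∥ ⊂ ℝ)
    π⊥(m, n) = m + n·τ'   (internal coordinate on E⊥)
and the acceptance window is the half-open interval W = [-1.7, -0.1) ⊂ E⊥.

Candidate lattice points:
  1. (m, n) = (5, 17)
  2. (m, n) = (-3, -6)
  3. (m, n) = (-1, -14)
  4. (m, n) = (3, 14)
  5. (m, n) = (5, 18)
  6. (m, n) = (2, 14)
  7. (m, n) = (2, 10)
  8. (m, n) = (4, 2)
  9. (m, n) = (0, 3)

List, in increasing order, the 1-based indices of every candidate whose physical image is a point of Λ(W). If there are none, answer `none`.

1, 2, 4, 5, 7, 9

Numerically τ ≈ 3.302776 and τ' = −1/τ ≈ -0.302776.
#1 (5,17): internal coord 5 + (17)·τ' = -0.147186; -0.147186 ∈ [-1.7, -0.1) → IN Λ
#2 (-3,-6): internal coord -3 + (-6)·τ' = -1.183346; -1.183346 ∈ [-1.7, -0.1) → IN Λ
#3 (-1,-14): internal coord -1 + (-14)·τ' = +3.238859; +3.238859 ∉ [-1.7, -0.1) → out
#4 (3,14): internal coord 3 + (14)·τ' = -1.238859; -1.238859 ∈ [-1.7, -0.1) → IN Λ
#5 (5,18): internal coord 5 + (18)·τ' = -0.449961; -0.449961 ∈ [-1.7, -0.1) → IN Λ
#6 (2,14): internal coord 2 + (14)·τ' = -2.238859; -2.238859 ∉ [-1.7, -0.1) → out
#7 (2,10): internal coord 2 + (10)·τ' = -1.027756; -1.027756 ∈ [-1.7, -0.1) → IN Λ
#8 (4,2): internal coord 4 + (2)·τ' = +3.394449; +3.394449 ∉ [-1.7, -0.1) → out
#9 (0,3): internal coord 0 + (3)·τ' = -0.908327; -0.908327 ∈ [-1.7, -0.1) → IN Λ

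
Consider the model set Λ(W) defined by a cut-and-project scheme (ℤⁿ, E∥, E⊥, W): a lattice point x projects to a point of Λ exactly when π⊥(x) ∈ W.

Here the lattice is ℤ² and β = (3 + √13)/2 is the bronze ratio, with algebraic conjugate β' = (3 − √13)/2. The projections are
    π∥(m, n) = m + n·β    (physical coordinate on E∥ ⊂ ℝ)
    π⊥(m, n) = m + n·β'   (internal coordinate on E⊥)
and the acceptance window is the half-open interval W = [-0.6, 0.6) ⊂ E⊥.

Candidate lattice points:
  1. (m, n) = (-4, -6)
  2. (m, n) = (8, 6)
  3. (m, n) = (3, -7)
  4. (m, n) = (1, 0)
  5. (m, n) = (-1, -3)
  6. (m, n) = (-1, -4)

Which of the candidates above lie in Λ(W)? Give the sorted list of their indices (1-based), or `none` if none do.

Compute β' = (3−√13)/2 = -0.3028, so π⊥(m,n) = m -0.3028·n.
#1 (-4,-6): internal coord -4 + (-6)·β' = -2.1833; -2.1833 ∉ [-0.6, 0.6) → out
#2 (8,6): internal coord 8 + (6)·β' = +6.1833; +6.1833 ∉ [-0.6, 0.6) → out
#3 (3,-7): internal coord 3 + (-7)·β' = +5.1194; +5.1194 ∉ [-0.6, 0.6) → out
#4 (1,0): internal coord 1 + (0)·β' = +1.0000; +1.0000 ∉ [-0.6, 0.6) → out
#5 (-1,-3): internal coord -1 + (-3)·β' = -0.0917; -0.0917 ∈ [-0.6, 0.6) → IN Λ
#6 (-1,-4): internal coord -1 + (-4)·β' = +0.2111; +0.2111 ∈ [-0.6, 0.6) → IN Λ

5, 6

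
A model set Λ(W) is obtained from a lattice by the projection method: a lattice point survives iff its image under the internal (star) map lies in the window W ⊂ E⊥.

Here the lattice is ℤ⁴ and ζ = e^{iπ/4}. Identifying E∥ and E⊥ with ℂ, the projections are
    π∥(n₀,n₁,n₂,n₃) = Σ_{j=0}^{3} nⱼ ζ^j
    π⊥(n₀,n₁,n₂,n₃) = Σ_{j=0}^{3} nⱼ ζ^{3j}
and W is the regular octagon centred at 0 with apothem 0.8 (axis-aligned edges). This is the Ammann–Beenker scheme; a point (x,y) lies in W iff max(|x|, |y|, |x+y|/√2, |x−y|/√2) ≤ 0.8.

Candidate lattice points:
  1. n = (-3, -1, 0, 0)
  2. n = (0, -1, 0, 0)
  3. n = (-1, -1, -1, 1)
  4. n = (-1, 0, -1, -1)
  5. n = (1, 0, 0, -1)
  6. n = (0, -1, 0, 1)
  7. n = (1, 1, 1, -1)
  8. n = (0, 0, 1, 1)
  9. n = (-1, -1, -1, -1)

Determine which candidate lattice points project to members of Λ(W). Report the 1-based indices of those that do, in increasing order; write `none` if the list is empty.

5, 8

π⊥(n) = n₀ + n₁ζ³ + n₂ζ⁶ + n₃ζ⁹ where ζ = e^{iπ/4}.
#1 (-3, -1, 0, 0): internal (-2.29289, -0.70711); octagon support 2.29289 vs apothem 0.8 → ∉ W
#2 (0, -1, 0, 0): internal (0.70711, -0.70711); octagon support 1.00000 vs apothem 0.8 → ∉ W
#3 (-1, -1, -1, 1): internal (0.41421, 1.00000); octagon support 1.00000 vs apothem 0.8 → ∉ W
#4 (-1, 0, -1, -1): internal (-1.70711, 0.29289); octagon support 1.70711 vs apothem 0.8 → ∉ W
#5 (1, 0, 0, -1): internal (0.29289, -0.70711); octagon support 0.70711 vs apothem 0.8 → ∈ W
#6 (0, -1, 0, 1): internal (1.41421, 0.00000); octagon support 1.41421 vs apothem 0.8 → ∉ W
#7 (1, 1, 1, -1): internal (-0.41421, -1.00000); octagon support 1.00000 vs apothem 0.8 → ∉ W
#8 (0, 0, 1, 1): internal (0.70711, -0.29289); octagon support 0.70711 vs apothem 0.8 → ∈ W
#9 (-1, -1, -1, -1): internal (-1.00000, -0.41421); octagon support 1.00000 vs apothem 0.8 → ∉ W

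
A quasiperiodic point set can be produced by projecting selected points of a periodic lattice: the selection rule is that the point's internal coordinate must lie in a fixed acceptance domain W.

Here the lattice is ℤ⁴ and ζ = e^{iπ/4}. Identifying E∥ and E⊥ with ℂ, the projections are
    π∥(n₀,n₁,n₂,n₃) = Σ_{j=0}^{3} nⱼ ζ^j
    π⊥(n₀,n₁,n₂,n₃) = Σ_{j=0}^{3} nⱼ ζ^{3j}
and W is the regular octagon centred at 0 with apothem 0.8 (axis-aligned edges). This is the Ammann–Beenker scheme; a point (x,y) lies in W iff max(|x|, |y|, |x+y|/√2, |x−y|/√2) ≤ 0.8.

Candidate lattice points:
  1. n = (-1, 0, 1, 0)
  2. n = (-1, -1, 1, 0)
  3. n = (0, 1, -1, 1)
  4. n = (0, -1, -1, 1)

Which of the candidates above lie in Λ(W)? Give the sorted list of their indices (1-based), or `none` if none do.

none

Internal map: ζ^{3j} for j=0..3 gives (1,0), (−√2/2,√2/2), (0,−1), (√2/2,√2/2).
#1 (-1, 0, 1, 0): internal (-1.00000, -1.00000); octagon support 1.41421 vs apothem 0.8 → ∉ W
#2 (-1, -1, 1, 0): internal (-0.29289, -1.70711); octagon support 1.70711 vs apothem 0.8 → ∉ W
#3 (0, 1, -1, 1): internal (0.00000, 2.41421); octagon support 2.41421 vs apothem 0.8 → ∉ W
#4 (0, -1, -1, 1): internal (1.41421, 1.00000); octagon support 1.70711 vs apothem 0.8 → ∉ W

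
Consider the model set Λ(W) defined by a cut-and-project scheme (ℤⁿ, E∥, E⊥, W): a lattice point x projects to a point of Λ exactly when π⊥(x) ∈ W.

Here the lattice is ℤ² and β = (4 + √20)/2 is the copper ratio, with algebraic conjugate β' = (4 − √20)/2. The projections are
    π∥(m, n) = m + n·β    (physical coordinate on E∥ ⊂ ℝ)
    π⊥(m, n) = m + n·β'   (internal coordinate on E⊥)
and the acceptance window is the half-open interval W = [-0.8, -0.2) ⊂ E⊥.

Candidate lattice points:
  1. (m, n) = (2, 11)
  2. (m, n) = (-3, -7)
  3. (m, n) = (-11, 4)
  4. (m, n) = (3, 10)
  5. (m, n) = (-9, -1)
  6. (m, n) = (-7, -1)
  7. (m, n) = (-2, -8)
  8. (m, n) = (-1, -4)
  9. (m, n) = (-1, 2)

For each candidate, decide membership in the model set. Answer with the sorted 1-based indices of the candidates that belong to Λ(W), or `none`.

1

Numerically β ≈ 4.236068 and β' = −1/β ≈ -0.236068.
[1] lift (2,11): star map gives -0.596748; window check -0.8 ≤ -0.596748 < -0.2 is true → IN Λ
[2] lift (-3,-7): star map gives -1.347524; window check -0.8 ≤ -1.347524 < -0.2 is false → out
[3] lift (-11,4): star map gives -11.944272; window check -0.8 ≤ -11.944272 < -0.2 is false → out
[4] lift (3,10): star map gives 0.639320; window check -0.8 ≤ 0.639320 < -0.2 is false → out
[5] lift (-9,-1): star map gives -8.763932; window check -0.8 ≤ -8.763932 < -0.2 is false → out
[6] lift (-7,-1): star map gives -6.763932; window check -0.8 ≤ -6.763932 < -0.2 is false → out
[7] lift (-2,-8): star map gives -0.111456; window check -0.8 ≤ -0.111456 < -0.2 is false → out
[8] lift (-1,-4): star map gives -0.055728; window check -0.8 ≤ -0.055728 < -0.2 is false → out
[9] lift (-1,2): star map gives -1.472136; window check -0.8 ≤ -1.472136 < -0.2 is false → out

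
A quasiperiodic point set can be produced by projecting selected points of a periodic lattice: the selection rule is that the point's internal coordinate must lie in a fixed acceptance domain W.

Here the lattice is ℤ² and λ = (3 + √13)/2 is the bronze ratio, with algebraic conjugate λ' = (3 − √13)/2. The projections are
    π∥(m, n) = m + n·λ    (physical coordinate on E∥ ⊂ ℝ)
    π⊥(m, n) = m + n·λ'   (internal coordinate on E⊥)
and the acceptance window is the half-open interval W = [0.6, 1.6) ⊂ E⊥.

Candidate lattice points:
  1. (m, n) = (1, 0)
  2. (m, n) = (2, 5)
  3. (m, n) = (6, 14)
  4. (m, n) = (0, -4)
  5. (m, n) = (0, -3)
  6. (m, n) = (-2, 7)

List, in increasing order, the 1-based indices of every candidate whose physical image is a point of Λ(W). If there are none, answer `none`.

1, 4, 5

Numerically λ ≈ 3.30278 and λ' = −1/λ ≈ -0.30278.
#1 (1,0): internal coord 1 + (0)·λ' = +1.00000; +1.00000 ∈ [0.6, 1.6) → IN Λ
#2 (2,5): internal coord 2 + (5)·λ' = +0.48612; +0.48612 ∉ [0.6, 1.6) → out
#3 (6,14): internal coord 6 + (14)·λ' = +1.76114; +1.76114 ∉ [0.6, 1.6) → out
#4 (0,-4): internal coord 0 + (-4)·λ' = +1.21110; +1.21110 ∈ [0.6, 1.6) → IN Λ
#5 (0,-3): internal coord 0 + (-3)·λ' = +0.90833; +0.90833 ∈ [0.6, 1.6) → IN Λ
#6 (-2,7): internal coord -2 + (7)·λ' = -4.11943; -4.11943 ∉ [0.6, 1.6) → out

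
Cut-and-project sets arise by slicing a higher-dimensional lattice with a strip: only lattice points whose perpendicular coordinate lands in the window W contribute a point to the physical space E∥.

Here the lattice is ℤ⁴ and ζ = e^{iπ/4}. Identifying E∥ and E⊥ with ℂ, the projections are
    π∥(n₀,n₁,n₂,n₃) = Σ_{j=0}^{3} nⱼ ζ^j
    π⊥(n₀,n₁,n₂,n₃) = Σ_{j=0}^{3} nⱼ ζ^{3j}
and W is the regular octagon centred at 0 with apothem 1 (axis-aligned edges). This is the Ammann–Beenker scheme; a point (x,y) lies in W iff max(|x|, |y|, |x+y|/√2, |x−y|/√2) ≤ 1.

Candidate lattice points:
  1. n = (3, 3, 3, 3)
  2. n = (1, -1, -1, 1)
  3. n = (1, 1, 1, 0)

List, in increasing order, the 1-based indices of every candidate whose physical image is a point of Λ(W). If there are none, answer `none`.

Internal map: ζ^{3j} for j=0..3 gives (1,0), (−√2/2,√2/2), (0,−1), (√2/2,√2/2).
#1 (3, 3, 3, 3): internal (3.00000, 1.24264); octagon support 3.00000 vs apothem 1 → ∉ W
#2 (1, -1, -1, 1): internal (2.41421, 1.00000); octagon support 2.41421 vs apothem 1 → ∉ W
#3 (1, 1, 1, 0): internal (0.29289, -0.29289); octagon support 0.41421 vs apothem 1 → ∈ W

3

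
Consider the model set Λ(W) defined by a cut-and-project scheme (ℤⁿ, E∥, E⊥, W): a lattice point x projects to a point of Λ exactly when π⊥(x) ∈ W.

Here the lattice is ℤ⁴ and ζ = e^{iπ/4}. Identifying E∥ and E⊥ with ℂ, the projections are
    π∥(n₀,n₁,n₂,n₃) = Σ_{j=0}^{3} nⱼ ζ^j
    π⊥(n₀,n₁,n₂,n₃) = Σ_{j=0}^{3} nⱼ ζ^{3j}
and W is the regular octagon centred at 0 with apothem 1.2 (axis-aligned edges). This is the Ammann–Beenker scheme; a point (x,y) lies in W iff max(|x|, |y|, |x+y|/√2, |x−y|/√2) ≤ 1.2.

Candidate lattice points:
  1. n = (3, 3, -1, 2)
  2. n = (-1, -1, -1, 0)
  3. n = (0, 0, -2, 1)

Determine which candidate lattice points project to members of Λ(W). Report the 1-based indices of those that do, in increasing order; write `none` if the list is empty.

2

π⊥(n) = n₀ + n₁ζ³ + n₂ζ⁶ + n₃ζ⁹ where ζ = e^{iπ/4}.
#1 (3, 3, -1, 2): internal (2.2929, 4.5355); octagon support 4.8284 vs apothem 1.2 → ∉ W
#2 (-1, -1, -1, 0): internal (-0.2929, 0.2929); octagon support 0.4142 vs apothem 1.2 → ∈ W
#3 (0, 0, -2, 1): internal (0.7071, 2.7071); octagon support 2.7071 vs apothem 1.2 → ∉ W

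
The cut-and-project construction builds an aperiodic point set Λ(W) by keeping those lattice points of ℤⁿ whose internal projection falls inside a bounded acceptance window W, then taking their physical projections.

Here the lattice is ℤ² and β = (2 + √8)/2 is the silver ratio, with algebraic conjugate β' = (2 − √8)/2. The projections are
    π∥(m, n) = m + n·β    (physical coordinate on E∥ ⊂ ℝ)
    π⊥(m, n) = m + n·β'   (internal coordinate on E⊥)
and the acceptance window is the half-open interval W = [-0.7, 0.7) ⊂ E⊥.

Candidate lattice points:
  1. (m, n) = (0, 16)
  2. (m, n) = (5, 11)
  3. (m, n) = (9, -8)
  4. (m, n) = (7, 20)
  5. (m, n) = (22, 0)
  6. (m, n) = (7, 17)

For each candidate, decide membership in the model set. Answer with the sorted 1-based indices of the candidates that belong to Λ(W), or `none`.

Numerically β ≈ 2.414214 and β' = −1/β ≈ -0.414214.
#1 (0,16): internal coord 0 + (16)·β' = -6.627417; -6.627417 ∉ [-0.7, 0.7) → out
#2 (5,11): internal coord 5 + (11)·β' = +0.443651; +0.443651 ∈ [-0.7, 0.7) → IN Λ
#3 (9,-8): internal coord 9 + (-8)·β' = +12.313708; +12.313708 ∉ [-0.7, 0.7) → out
#4 (7,20): internal coord 7 + (20)·β' = -1.284271; -1.284271 ∉ [-0.7, 0.7) → out
#5 (22,0): internal coord 22 + (0)·β' = +22.000000; +22.000000 ∉ [-0.7, 0.7) → out
#6 (7,17): internal coord 7 + (17)·β' = -0.041631; -0.041631 ∈ [-0.7, 0.7) → IN Λ

2, 6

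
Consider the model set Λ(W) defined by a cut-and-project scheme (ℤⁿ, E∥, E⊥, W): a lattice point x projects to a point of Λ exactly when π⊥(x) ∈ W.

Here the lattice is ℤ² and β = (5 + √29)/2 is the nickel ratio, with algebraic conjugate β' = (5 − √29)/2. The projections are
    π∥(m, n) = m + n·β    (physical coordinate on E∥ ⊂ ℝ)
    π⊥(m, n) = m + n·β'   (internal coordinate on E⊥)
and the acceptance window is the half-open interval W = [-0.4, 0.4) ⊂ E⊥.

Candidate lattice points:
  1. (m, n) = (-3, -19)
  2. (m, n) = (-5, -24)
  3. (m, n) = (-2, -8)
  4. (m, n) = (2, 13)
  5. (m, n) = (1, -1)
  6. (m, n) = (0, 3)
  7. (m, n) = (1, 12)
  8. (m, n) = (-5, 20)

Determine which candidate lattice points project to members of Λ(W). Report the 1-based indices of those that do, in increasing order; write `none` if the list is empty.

Numerically β ≈ 5.192582 and β' = −1/β ≈ -0.192582.
candidate 1: (m,n)=(-3,-19) → π∥ = -3-19·β ≈ -101.659066, π⊥ = -3-19·β' ≈ 0.659066 ∉ [-0.4, 0.4) ⇒ out
candidate 2: (m,n)=(-5,-24) → π∥ = -5-24·β ≈ -129.621978, π⊥ = -5-24·β' ≈ -0.378022 ∈ [-0.4, 0.4) ⇒ IN Λ
candidate 3: (m,n)=(-2,-8) → π∥ = -2-8·β ≈ -43.540659, π⊥ = -2-8·β' ≈ -0.459341 ∉ [-0.4, 0.4) ⇒ out
candidate 4: (m,n)=(2,13) → π∥ = 2+13·β ≈ 69.503571, π⊥ = 2+13·β' ≈ -0.503571 ∉ [-0.4, 0.4) ⇒ out
candidate 5: (m,n)=(1,-1) → π∥ = 1-1·β ≈ -4.192582, π⊥ = 1-1·β' ≈ 1.192582 ∉ [-0.4, 0.4) ⇒ out
candidate 6: (m,n)=(0,3) → π∥ = 0+3·β ≈ 15.577747, π⊥ = 0+3·β' ≈ -0.577747 ∉ [-0.4, 0.4) ⇒ out
candidate 7: (m,n)=(1,12) → π∥ = 1+12·β ≈ 63.310989, π⊥ = 1+12·β' ≈ -1.310989 ∉ [-0.4, 0.4) ⇒ out
candidate 8: (m,n)=(-5,20) → π∥ = -5+20·β ≈ 98.851648, π⊥ = -5+20·β' ≈ -8.851648 ∉ [-0.4, 0.4) ⇒ out

2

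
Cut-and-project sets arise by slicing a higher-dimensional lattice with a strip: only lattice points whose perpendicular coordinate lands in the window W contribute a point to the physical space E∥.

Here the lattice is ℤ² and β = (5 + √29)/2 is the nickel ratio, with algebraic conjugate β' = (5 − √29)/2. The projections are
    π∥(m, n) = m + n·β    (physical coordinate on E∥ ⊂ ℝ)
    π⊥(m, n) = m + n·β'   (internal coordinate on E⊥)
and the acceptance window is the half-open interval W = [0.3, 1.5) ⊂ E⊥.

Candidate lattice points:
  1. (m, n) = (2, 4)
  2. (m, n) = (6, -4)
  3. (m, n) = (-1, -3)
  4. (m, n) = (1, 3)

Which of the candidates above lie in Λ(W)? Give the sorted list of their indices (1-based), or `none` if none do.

β' = (5−√29)/2 ≈ -0.19258.
candidate 1: (m,n)=(2,4) → π∥ = 2+4·β ≈ 22.77033, π⊥ = 2+4·β' ≈ 1.22967 ∈ [0.3, 1.5) ⇒ IN Λ
candidate 2: (m,n)=(6,-4) → π∥ = 6-4·β ≈ -14.77033, π⊥ = 6-4·β' ≈ 6.77033 ∉ [0.3, 1.5) ⇒ out
candidate 3: (m,n)=(-1,-3) → π∥ = -1-3·β ≈ -16.57775, π⊥ = -1-3·β' ≈ -0.42225 ∉ [0.3, 1.5) ⇒ out
candidate 4: (m,n)=(1,3) → π∥ = 1+3·β ≈ 16.57775, π⊥ = 1+3·β' ≈ 0.42225 ∈ [0.3, 1.5) ⇒ IN Λ

1, 4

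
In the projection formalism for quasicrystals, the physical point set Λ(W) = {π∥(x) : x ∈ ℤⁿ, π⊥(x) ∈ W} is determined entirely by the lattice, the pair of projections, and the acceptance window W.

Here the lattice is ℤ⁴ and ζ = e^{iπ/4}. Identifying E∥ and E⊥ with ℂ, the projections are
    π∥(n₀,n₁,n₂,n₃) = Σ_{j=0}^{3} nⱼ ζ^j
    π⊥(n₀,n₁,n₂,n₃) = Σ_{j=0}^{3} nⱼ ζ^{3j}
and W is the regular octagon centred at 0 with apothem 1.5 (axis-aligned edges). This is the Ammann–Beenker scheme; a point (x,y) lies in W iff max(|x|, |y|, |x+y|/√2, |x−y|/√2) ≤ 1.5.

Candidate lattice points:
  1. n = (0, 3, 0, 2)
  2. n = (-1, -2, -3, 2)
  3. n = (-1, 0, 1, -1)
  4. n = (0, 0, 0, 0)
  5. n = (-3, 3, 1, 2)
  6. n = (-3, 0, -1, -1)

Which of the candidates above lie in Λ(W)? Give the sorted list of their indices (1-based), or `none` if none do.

π⊥(n) = n₀ + n₁ζ³ + n₂ζ⁶ + n₃ζ⁹ where ζ = e^{iπ/4}.
#1 (0, 3, 0, 2): internal (-0.7071, 3.5355); octagon support 3.5355 vs apothem 1.5 → ∉ W
#2 (-1, -2, -3, 2): internal (1.8284, 3.0000); octagon support 3.4142 vs apothem 1.5 → ∉ W
#3 (-1, 0, 1, -1): internal (-1.7071, -1.7071); octagon support 2.4142 vs apothem 1.5 → ∉ W
#4 (0, 0, 0, 0): internal (0.0000, 0.0000); octagon support 0.0000 vs apothem 1.5 → ∈ W
#5 (-3, 3, 1, 2): internal (-3.7071, 2.5355); octagon support 4.4142 vs apothem 1.5 → ∉ W
#6 (-3, 0, -1, -1): internal (-3.7071, 0.2929); octagon support 3.7071 vs apothem 1.5 → ∉ W

4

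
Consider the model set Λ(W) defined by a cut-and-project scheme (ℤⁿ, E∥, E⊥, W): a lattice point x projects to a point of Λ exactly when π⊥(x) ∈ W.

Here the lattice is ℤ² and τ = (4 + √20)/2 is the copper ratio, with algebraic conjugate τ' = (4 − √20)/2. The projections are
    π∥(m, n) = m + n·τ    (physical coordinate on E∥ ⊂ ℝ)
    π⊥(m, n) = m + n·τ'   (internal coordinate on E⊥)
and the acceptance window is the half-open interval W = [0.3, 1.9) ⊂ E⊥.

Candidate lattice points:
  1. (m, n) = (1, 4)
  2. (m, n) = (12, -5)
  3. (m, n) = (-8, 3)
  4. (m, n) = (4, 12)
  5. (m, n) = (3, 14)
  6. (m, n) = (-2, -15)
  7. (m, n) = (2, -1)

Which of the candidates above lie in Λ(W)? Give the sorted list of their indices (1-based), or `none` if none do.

Compute τ' = (4−√20)/2 = -0.236068, so π⊥(m,n) = m -0.236068·n.
#1 (1,4): internal coord 1 + (4)·τ' = +0.055728; +0.055728 ∉ [0.3, 1.9) → out
#2 (12,-5): internal coord 12 + (-5)·τ' = +13.180340; +13.180340 ∉ [0.3, 1.9) → out
#3 (-8,3): internal coord -8 + (3)·τ' = -8.708204; -8.708204 ∉ [0.3, 1.9) → out
#4 (4,12): internal coord 4 + (12)·τ' = +1.167184; +1.167184 ∈ [0.3, 1.9) → IN Λ
#5 (3,14): internal coord 3 + (14)·τ' = -0.304952; -0.304952 ∉ [0.3, 1.9) → out
#6 (-2,-15): internal coord -2 + (-15)·τ' = +1.541020; +1.541020 ∈ [0.3, 1.9) → IN Λ
#7 (2,-1): internal coord 2 + (-1)·τ' = +2.236068; +2.236068 ∉ [0.3, 1.9) → out

4, 6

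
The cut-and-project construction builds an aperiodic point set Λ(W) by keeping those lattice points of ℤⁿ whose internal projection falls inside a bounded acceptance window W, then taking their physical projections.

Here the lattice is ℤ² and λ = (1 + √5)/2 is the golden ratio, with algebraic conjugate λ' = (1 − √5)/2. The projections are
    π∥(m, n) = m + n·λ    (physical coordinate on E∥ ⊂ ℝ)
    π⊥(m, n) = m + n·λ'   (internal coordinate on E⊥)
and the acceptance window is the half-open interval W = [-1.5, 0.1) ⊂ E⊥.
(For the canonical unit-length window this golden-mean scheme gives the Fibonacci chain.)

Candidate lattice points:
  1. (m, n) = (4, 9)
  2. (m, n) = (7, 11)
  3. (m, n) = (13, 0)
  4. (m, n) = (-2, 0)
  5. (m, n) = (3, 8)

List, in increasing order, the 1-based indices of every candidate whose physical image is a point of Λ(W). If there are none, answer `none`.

none

Compute λ' = (1−√5)/2 = -0.6180, so π⊥(m,n) = m -0.6180·n.
candidate 1: (m,n)=(4,9) → π∥ = 4+9·λ ≈ 18.5623, π⊥ = 4+9·λ' ≈ -1.5623 ∉ [-1.5, 0.1) ⇒ out
candidate 2: (m,n)=(7,11) → π∥ = 7+11·λ ≈ 24.7984, π⊥ = 7+11·λ' ≈ 0.2016 ∉ [-1.5, 0.1) ⇒ out
candidate 3: (m,n)=(13,0) → π∥ = 13+0·λ ≈ 13.0000, π⊥ = 13+0·λ' ≈ 13.0000 ∉ [-1.5, 0.1) ⇒ out
candidate 4: (m,n)=(-2,0) → π∥ = -2+0·λ ≈ -2.0000, π⊥ = -2+0·λ' ≈ -2.0000 ∉ [-1.5, 0.1) ⇒ out
candidate 5: (m,n)=(3,8) → π∥ = 3+8·λ ≈ 15.9443, π⊥ = 3+8·λ' ≈ -1.9443 ∉ [-1.5, 0.1) ⇒ out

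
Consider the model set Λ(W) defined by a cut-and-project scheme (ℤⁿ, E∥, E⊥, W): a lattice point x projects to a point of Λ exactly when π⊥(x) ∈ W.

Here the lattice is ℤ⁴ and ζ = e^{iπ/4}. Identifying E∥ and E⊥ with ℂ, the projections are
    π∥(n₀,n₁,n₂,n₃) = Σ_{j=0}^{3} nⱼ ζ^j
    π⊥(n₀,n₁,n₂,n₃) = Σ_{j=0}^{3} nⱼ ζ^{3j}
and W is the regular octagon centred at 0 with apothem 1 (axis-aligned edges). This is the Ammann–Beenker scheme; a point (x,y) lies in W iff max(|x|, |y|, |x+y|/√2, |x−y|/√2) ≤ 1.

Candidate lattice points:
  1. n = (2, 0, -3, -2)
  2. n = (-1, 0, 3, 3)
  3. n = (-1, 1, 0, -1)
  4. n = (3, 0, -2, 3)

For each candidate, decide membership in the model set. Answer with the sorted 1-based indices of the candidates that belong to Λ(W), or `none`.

With ζ = e^{iπ/4} the internal vectors are ζ^0,ζ^3,ζ^6,ζ^9.
#1 (2, 0, -3, -2): internal (0.58579, 1.58579); octagon support 1.58579 vs apothem 1 → ∉ W
#2 (-1, 0, 3, 3): internal (1.12132, -0.87868); octagon support 1.41421 vs apothem 1 → ∉ W
#3 (-1, 1, 0, -1): internal (-2.41421, 0.00000); octagon support 2.41421 vs apothem 1 → ∉ W
#4 (3, 0, -2, 3): internal (5.12132, 4.12132); octagon support 6.53553 vs apothem 1 → ∉ W

none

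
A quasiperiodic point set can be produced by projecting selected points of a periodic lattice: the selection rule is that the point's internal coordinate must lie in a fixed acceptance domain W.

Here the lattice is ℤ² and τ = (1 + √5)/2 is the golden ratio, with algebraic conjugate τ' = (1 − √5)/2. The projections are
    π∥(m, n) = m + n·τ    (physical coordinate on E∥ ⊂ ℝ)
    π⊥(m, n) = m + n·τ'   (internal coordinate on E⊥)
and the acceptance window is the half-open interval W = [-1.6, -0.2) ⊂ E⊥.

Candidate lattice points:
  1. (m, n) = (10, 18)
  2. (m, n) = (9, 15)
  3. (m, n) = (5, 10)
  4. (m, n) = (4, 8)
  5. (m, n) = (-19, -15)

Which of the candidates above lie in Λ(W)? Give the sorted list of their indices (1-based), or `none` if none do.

Compute τ' = (1−√5)/2 = -0.6180, so π⊥(m,n) = m -0.6180·n.
candidate 1: (m,n)=(10,18) → π∥ = 10+18·τ ≈ 39.1246, π⊥ = 10+18·τ' ≈ -1.1246 ∈ [-1.6, -0.2) ⇒ IN Λ
candidate 2: (m,n)=(9,15) → π∥ = 9+15·τ ≈ 33.2705, π⊥ = 9+15·τ' ≈ -0.2705 ∈ [-1.6, -0.2) ⇒ IN Λ
candidate 3: (m,n)=(5,10) → π∥ = 5+10·τ ≈ 21.1803, π⊥ = 5+10·τ' ≈ -1.1803 ∈ [-1.6, -0.2) ⇒ IN Λ
candidate 4: (m,n)=(4,8) → π∥ = 4+8·τ ≈ 16.9443, π⊥ = 4+8·τ' ≈ -0.9443 ∈ [-1.6, -0.2) ⇒ IN Λ
candidate 5: (m,n)=(-19,-15) → π∥ = -19-15·τ ≈ -43.2705, π⊥ = -19-15·τ' ≈ -9.7295 ∉ [-1.6, -0.2) ⇒ out

1, 2, 3, 4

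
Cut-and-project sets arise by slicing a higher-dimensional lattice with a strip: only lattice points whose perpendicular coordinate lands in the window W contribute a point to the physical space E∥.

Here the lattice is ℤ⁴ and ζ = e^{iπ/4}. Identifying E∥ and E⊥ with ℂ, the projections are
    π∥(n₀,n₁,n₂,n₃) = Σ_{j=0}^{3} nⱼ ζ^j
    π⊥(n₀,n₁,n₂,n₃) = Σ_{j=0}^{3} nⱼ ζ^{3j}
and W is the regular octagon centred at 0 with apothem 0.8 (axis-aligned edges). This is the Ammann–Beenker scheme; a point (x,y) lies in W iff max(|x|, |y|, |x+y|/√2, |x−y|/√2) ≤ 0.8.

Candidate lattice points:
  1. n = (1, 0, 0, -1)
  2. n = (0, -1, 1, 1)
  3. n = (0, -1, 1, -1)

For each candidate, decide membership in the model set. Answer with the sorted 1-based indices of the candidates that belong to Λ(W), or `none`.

1

π⊥(n) = n₀ + n₁ζ³ + n₂ζ⁶ + n₃ζ⁹ where ζ = e^{iπ/4}.
candidate 1: n = (1, 0, 0, -1) → π⊥ ≈ (+0.29289, -0.70711); max(|x|,|y|,|x±y|/√2) = 0.70711 ≤ 0.8 ⇒ ∈ W
candidate 2: n = (0, -1, 1, 1) → π⊥ ≈ (+1.41421, -1.00000); max(|x|,|y|,|x±y|/√2) = 1.70711 > 0.8 ⇒ ∉ W
candidate 3: n = (0, -1, 1, -1) → π⊥ ≈ (+0.00000, -2.41421); max(|x|,|y|,|x±y|/√2) = 2.41421 > 0.8 ⇒ ∉ W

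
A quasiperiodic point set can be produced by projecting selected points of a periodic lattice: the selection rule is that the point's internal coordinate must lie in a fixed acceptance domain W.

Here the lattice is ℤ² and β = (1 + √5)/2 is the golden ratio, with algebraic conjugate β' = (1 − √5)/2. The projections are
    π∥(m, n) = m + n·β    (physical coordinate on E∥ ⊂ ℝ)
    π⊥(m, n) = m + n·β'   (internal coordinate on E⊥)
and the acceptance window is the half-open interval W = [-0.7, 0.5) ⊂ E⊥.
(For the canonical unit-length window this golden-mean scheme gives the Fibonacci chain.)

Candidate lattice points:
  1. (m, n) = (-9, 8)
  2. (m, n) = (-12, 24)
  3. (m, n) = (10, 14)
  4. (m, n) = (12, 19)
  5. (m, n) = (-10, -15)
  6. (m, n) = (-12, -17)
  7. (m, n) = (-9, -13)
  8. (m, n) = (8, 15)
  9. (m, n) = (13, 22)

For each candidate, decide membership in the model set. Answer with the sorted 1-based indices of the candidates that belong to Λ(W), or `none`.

β' = (1−√5)/2 ≈ -0.618034.
candidate 1: (m,n)=(-9,8) → π∥ = -9+8·β ≈ 3.944272, π⊥ = -9+8·β' ≈ -13.944272 ∉ [-0.7, 0.5) ⇒ out
candidate 2: (m,n)=(-12,24) → π∥ = -12+24·β ≈ 26.832816, π⊥ = -12+24·β' ≈ -26.832816 ∉ [-0.7, 0.5) ⇒ out
candidate 3: (m,n)=(10,14) → π∥ = 10+14·β ≈ 32.652476, π⊥ = 10+14·β' ≈ 1.347524 ∉ [-0.7, 0.5) ⇒ out
candidate 4: (m,n)=(12,19) → π∥ = 12+19·β ≈ 42.742646, π⊥ = 12+19·β' ≈ 0.257354 ∈ [-0.7, 0.5) ⇒ IN Λ
candidate 5: (m,n)=(-10,-15) → π∥ = -10-15·β ≈ -34.270510, π⊥ = -10-15·β' ≈ -0.729490 ∉ [-0.7, 0.5) ⇒ out
candidate 6: (m,n)=(-12,-17) → π∥ = -12-17·β ≈ -39.506578, π⊥ = -12-17·β' ≈ -1.493422 ∉ [-0.7, 0.5) ⇒ out
candidate 7: (m,n)=(-9,-13) → π∥ = -9-13·β ≈ -30.034442, π⊥ = -9-13·β' ≈ -0.965558 ∉ [-0.7, 0.5) ⇒ out
candidate 8: (m,n)=(8,15) → π∥ = 8+15·β ≈ 32.270510, π⊥ = 8+15·β' ≈ -1.270510 ∉ [-0.7, 0.5) ⇒ out
candidate 9: (m,n)=(13,22) → π∥ = 13+22·β ≈ 48.596748, π⊥ = 13+22·β' ≈ -0.596748 ∈ [-0.7, 0.5) ⇒ IN Λ

4, 9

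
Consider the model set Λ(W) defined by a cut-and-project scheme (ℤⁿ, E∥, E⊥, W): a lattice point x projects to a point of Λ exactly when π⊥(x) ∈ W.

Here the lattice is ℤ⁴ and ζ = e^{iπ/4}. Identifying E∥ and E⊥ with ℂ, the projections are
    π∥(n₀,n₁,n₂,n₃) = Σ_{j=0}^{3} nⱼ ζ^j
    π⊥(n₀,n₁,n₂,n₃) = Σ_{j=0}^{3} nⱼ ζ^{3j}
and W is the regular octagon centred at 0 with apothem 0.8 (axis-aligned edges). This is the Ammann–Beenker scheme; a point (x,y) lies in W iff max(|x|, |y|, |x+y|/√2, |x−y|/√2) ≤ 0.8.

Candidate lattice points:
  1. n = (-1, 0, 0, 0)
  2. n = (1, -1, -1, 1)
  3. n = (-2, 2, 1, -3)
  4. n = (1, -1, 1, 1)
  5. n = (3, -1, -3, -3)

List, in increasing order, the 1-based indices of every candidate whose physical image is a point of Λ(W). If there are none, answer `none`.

With ζ = e^{iπ/4} the internal vectors are ζ^0,ζ^3,ζ^6,ζ^9.
candidate 1: n = (-1, 0, 0, 0) → π⊥ ≈ (-1.00000, +0.00000); max(|x|,|y|,|x±y|/√2) = 1.00000 > 0.8 ⇒ ∉ W
candidate 2: n = (1, -1, -1, 1) → π⊥ ≈ (+2.41421, +1.00000); max(|x|,|y|,|x±y|/√2) = 2.41421 > 0.8 ⇒ ∉ W
candidate 3: n = (-2, 2, 1, -3) → π⊥ ≈ (-5.53553, -1.70711); max(|x|,|y|,|x±y|/√2) = 5.53553 > 0.8 ⇒ ∉ W
candidate 4: n = (1, -1, 1, 1) → π⊥ ≈ (+2.41421, -1.00000); max(|x|,|y|,|x±y|/√2) = 2.41421 > 0.8 ⇒ ∉ W
candidate 5: n = (3, -1, -3, -3) → π⊥ ≈ (+1.58579, +0.17157); max(|x|,|y|,|x±y|/√2) = 1.58579 > 0.8 ⇒ ∉ W

none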